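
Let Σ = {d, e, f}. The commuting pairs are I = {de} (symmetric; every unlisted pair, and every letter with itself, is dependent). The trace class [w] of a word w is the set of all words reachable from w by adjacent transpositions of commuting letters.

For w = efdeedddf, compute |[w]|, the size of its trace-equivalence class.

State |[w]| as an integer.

piece 0:e — minimal
piece 1:f rests on {0:e}
piece 2:d rests on {1:f}
piece 3:e rests on {1:f}
piece 4:e rests on {3:e}
piece 5:d rests on {2:d}
piece 6:d rests on {5:d}
piece 7:d rests on {6:d}
piece 8:f rests on {4:e, 7:d}
minimal pieces: {0:e}
ways to finish when only these pieces remain (= sum over removing one remaining piece with nothing left below it):
  1 left: {8}→1
  2 left: {4,8}→1  {7,8}→1
  3 left: {3,4,8}→1  {4,7,8}→2  {6,7,8}→1
  4 left: {3,4,7,8}→3  {4,6,7,8}→3  {5,6,7,8}→1
  5 left: {2,5,6,7,8}→1  {3,4,6,7,8}→6  {4,5,6,7,8}→4
  6 left: {2,4,5,6,7,8}→5  {3,4,5,6,7,8}→10
  7 left: {2,3,4,5,6,7,8}→15
  placing 0:e first → 15 extensions

15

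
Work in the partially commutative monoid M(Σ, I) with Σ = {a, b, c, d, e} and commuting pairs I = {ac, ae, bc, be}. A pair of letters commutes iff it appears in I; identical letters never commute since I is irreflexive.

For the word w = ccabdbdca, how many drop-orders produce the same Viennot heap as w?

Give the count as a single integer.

drop 0:c onto floor
drop 1:c onto {0:c}
drop 2:a onto floor
drop 3:b onto {2:a}
drop 4:d onto {1:c, 3:b}
drop 5:b onto {4:d}
drop 6:d onto {5:b}
drop 7:c onto {6:d}
drop 8:a onto {6:d}
ground layer = {0:c, 2:a}
drop-orders for the pieces not yet dropped (sum over which currently-grounded one goes next):
  1 to go: {7} 1  {8} 1
  2 to go: {7,8} 2
  3 to go: {6,7,8} 2
  4 to go: {5,6,7,8} 2
  5 to go: {4,5,6,7,8} 2
  6 to go: {1,4,5,6,7,8} 2  {3,4,5,6,7,8} 2
  7 to go: {0,1,4,5,6,7,8} 2  {1,3,4,5,6,7,8} 4  {2,3,4,5,6,7,8} 2
  if 0:c drops first: 6 orders
  if 2:a drops first: 6 orders
heap linearizations: 12

12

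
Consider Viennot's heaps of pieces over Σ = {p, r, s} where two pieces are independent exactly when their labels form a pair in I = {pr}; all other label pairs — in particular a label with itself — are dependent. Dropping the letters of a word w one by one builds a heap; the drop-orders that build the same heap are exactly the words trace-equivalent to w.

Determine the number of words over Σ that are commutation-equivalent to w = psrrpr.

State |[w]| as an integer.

#0=p has no predecessor
#1=s depends on [0:p]
#2=r depends on [1:s]
#3=r depends on [2:r]
#4=p depends on [1:s]
#5=r depends on [3:r]
sources: [0:p]
N(rest) = Σ N(rest − s) over sources s of rest; N(one piece) = 1:
  size 1 → [4]=1  [5]=1
  size 2 → [3,5]=1  [4,5]=2
  size 3 → [2,3,5]=1  [3,4,5]=3
  size 4 → [2,3,4,5]=4
  first=0(p) contributes 4

4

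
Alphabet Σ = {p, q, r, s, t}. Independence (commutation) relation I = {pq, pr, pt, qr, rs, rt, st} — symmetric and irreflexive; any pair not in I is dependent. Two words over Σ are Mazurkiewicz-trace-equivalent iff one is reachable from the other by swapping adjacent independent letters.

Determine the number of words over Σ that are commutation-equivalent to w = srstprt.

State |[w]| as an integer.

piece 0:s — minimal
piece 1:r — minimal
piece 2:s rests on {0:s}
piece 3:t — minimal
piece 4:p rests on {2:s}
piece 5:r rests on {1:r}
piece 6:t rests on {3:t}
minimal pieces: {0:s, 1:r, 3:t}
ways to finish when only these pieces remain (= sum over removing one remaining piece with nothing left below it):
  1 left: {4}→1  {5}→1  {6}→1
  2 left: {1,5}→1  {2,4}→1  {3,6}→1  {4,5}→2  {4,6}→2  {5,6}→2
  3 left: {0,2,4}→1  {1,4,5}→3  {1,5,6}→3  {2,4,5}→3  {2,4,6}→3  {3,4,6}→3  {3,5,6}→3  {4,5,6}→6
  4 left: {0,2,4,5}→4  {0,2,4,6}→4  {1,2,4,5}→6  {1,3,5,6}→6  {1,4,5,6}→12  {2,3,4,6}→6  {2,4,5,6}→12  {3,4,5,6}→12
  5 left: {0,1,2,4,5}→10  {0,2,3,4,6}→10  {0,2,4,5,6}→20  {1,2,4,5,6}→30  {1,3,4,5,6}→30  {2,3,4,5,6}→30
  placing 0:s first → 90 extensions
  placing 1:r first → 60 extensions
  placing 3:t first → 60 extensions
total linear extensions = 210

210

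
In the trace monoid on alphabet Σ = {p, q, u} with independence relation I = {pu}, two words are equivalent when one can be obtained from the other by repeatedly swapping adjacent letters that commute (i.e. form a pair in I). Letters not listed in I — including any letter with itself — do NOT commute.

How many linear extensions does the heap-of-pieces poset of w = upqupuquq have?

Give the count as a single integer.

6

drop 0:u onto floor
drop 1:p onto floor
drop 2:q onto {0:u, 1:p}
drop 3:u onto {2:q}
drop 4:p onto {2:q}
drop 5:u onto {3:u}
drop 6:q onto {4:p, 5:u}
drop 7:u onto {6:q}
drop 8:q onto {7:u}
ground layer = {0:u, 1:p}
drop-orders for the pieces not yet dropped (sum over which currently-grounded one goes next):
  1 to go: {8} 1
  2 to go: {7,8} 1
  3 to go: {6,7,8} 1
  4 to go: {4,6,7,8} 1  {5,6,7,8} 1
  5 to go: {3,5,6,7,8} 1  {4,5,6,7,8} 2
  6 to go: {3,4,5,6,7,8} 3
  7 to go: {2,3,4,5,6,7,8} 3
  if 0:u drops first: 3 orders
  if 1:p drops first: 3 orders
heap linearizations: 6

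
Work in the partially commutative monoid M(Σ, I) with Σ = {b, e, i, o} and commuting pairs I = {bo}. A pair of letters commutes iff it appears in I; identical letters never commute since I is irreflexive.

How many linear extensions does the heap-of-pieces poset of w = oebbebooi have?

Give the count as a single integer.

piece 0:o — minimal
piece 1:e rests on {0:o}
piece 2:b rests on {1:e}
piece 3:b rests on {2:b}
piece 4:e rests on {3:b}
piece 5:b rests on {4:e}
piece 6:o rests on {4:e}
piece 7:o rests on {6:o}
piece 8:i rests on {5:b, 7:o}
minimal pieces: {0:o}
ways to finish when only these pieces remain (= sum over removing one remaining piece with nothing left below it):
  1 left: {8}→1
  2 left: {5,8}→1  {7,8}→1
  3 left: {5,7,8}→2  {6,7,8}→1
  4 left: {5,6,7,8}→3
  5 left: {4,5,6,7,8}→3
  6 left: {3,4,5,6,7,8}→3
  7 left: {2,3,4,5,6,7,8}→3
  placing 0:o first → 3 extensions

3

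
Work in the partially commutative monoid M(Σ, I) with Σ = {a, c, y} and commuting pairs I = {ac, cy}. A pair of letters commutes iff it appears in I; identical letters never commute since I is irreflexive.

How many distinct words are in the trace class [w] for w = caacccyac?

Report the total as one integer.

0(c) covers ∅
1(a) covers ∅
2(a) covers 1:a
3(c) covers 0:c
4(c) covers 3:c
5(c) covers 4:c
6(y) covers 2:a
7(a) covers 6:y
8(c) covers 5:c
floor of heap: 0:c, 1:a
completions by unplaced set U, small U first (add the entries for U minus each lowest piece of U):
  |U|=1: {7}:1  {8}:1
  |U|=2: {5,8}:1  {6,7}:1  {7,8}:2
  |U|=3: {2,6,7}:1  {4,5,8}:1  {5,7,8}:3  {6,7,8}:3
  |U|=4: {1,2,6,7}:1  {2,6,7,8}:4  {3,4,5,8}:1  {4,5,7,8}:4  {5,6,7,8}:6
  |U|=5: {0,3,4,5,8}:1  {1,2,6,7,8}:5  {2,5,6,7,8}:10  {3,4,5,7,8}:5  {4,5,6,7,8}:10
  |U|=6: {0,3,4,5,7,8}:6  {1,2,5,6,7,8}:15  {2,4,5,6,7,8}:20  {3,4,5,6,7,8}:15
  |U|=7: {0,3,4,5,6,7,8}:21  {1,2,4,5,6,7,8}:35  {2,3,4,5,6,7,8}:35
  start at 0(c): 70
  start at 1(a): 56
sum over floor = 126

126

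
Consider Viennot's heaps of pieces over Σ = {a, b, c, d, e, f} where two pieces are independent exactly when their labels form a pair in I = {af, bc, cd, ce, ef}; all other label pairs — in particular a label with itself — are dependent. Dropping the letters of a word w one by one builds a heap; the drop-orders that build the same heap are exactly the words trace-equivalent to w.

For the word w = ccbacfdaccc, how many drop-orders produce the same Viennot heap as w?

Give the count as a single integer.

drop 0:c onto floor
drop 1:c onto {0:c}
drop 2:b onto floor
drop 3:a onto {1:c, 2:b}
drop 4:c onto {3:a}
drop 5:f onto {4:c}
drop 6:d onto {5:f}
drop 7:a onto {6:d}
drop 8:c onto {7:a}
drop 9:c onto {8:c}
drop 10:c onto {9:c}
ground layer = {0:c, 2:b}
drop-orders for the pieces not yet dropped (sum over which currently-grounded one goes next):
  1 to go: {10} 1
  2 to go: {9,10} 1
  3 to go: {8,9,10} 1
  4 to go: {7,8,9,10} 1
  5 to go: {6,7,8,9,10} 1
  6 to go: {5,6,7,8,9,10} 1
  7 to go: {4,5,6,7,8,9,10} 1
  8 to go: {3,4,5,6,7,8,9,10} 1
  9 to go: {1,3,4,5,6,7,8,9,10} 1  {2,3,4,5,6,7,8,9,10} 1
  if 0:c drops first: 2 orders
  if 2:b drops first: 1 orders
heap linearizations: 3

3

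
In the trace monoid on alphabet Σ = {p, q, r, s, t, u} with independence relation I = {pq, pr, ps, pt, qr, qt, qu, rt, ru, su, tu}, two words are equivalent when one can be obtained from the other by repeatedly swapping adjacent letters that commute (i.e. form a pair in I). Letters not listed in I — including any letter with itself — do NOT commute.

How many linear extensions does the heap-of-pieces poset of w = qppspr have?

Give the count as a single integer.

20

0(q) covers ∅
1(p) covers ∅
2(p) covers 1:p
3(s) covers 0:q
4(p) covers 2:p
5(r) covers 3:s
floor of heap: 0:q, 1:p
completions by unplaced set U, small U first (add the entries for U minus each lowest piece of U):
  |U|=1: {4}:1  {5}:1
  |U|=2: {2,4}:1  {3,5}:1  {4,5}:2
  |U|=3: {0,3,5}:1  {1,2,4}:1  {2,4,5}:3  {3,4,5}:3
  |U|=4: {0,3,4,5}:4  {1,2,4,5}:4  {2,3,4,5}:6
  start at 0(q): 10
  start at 1(p): 10
sum over floor = 20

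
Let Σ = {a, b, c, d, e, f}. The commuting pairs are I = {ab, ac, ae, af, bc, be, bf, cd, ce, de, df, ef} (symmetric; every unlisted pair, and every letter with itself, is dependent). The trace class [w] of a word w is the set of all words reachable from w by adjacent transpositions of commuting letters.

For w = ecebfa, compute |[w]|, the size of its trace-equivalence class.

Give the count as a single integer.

180

drop 0:e onto floor
drop 1:c onto floor
drop 2:e onto {0:e}
drop 3:b onto floor
drop 4:f onto {1:c}
drop 5:a onto floor
ground layer = {0:e, 1:c, 3:b, 5:a}
drop-orders for the pieces not yet dropped (sum over which currently-grounded one goes next):
  1 to go: {2} 1  {3} 1  {4} 1  {5} 1
  2 to go: {0,2} 1  {1,4} 1  {2,3} 2  {2,4} 2  {2,5} 2  {3,4} 2  {3,5} 2  {4,5} 2
  3 to go: {0,2,3} 3  {0,2,4} 3  {0,2,5} 3  {1,2,4} 3  {1,3,4} 3  {1,4,5} 3  {2,3,4} 6  {2,3,5} 6  {2,4,5} 6  {3,4,5} 6
  4 to go: {0,1,2,4} 6  {0,2,3,4} 12  {0,2,3,5} 12  {0,2,4,5} 12  {1,2,3,4} 12  {1,2,4,5} 12  {1,3,4,5} 12  {2,3,4,5} 24
  if 0:e drops first: 60 orders
  if 1:c drops first: 60 orders
  if 3:b drops first: 30 orders
  if 5:a drops first: 30 orders
heap linearizations: 180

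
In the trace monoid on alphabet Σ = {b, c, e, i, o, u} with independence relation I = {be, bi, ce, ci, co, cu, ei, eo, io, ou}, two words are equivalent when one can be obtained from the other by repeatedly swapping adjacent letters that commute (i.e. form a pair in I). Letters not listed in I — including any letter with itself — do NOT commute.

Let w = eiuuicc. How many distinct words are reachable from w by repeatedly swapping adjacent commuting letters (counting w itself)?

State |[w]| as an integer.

0(e) covers ∅
1(i) covers ∅
2(u) covers 0:e, 1:i
3(u) covers 2:u
4(i) covers 3:u
5(c) covers ∅
6(c) covers 5:c
floor of heap: 0:e, 1:i, 5:c
completions by unplaced set U, small U first (add the entries for U minus each lowest piece of U):
  |U|=1: {4}:1  {6}:1
  |U|=2: {3,4}:1  {4,6}:2  {5,6}:1
  |U|=3: {2,3,4}:1  {3,4,6}:3  {4,5,6}:3
  |U|=4: {0,2,3,4}:1  {1,2,3,4}:1  {2,3,4,6}:4  {3,4,5,6}:6
  |U|=5: {0,1,2,3,4}:2  {0,2,3,4,6}:5  {1,2,3,4,6}:5  {2,3,4,5,6}:10
  start at 0(e): 15
  start at 1(i): 15
  start at 5(c): 12
sum over floor = 42

42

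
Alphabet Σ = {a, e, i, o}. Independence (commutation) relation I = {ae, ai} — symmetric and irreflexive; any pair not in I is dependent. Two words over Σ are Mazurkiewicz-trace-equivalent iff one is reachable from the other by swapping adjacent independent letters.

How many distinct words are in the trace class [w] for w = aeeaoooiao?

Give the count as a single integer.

0(a) covers ∅
1(e) covers ∅
2(e) covers 1:e
3(a) covers 0:a
4(o) covers 2:e, 3:a
5(o) covers 4:o
6(o) covers 5:o
7(i) covers 6:o
8(a) covers 6:o
9(o) covers 7:i, 8:a
floor of heap: 0:a, 1:e
completions by unplaced set U, small U first (add the entries for U minus each lowest piece of U):
  |U|=1: {9}:1
  |U|=2: {7,9}:1  {8,9}:1
  |U|=3: {7,8,9}:2
  |U|=4: {6,7,8,9}:2
  |U|=5: {5,6,7,8,9}:2
  |U|=6: {4,5,6,7,8,9}:2
  |U|=7: {2,4,5,6,7,8,9}:2  {3,4,5,6,7,8,9}:2
  |U|=8: {0,3,4,5,6,7,8,9}:2  {1,2,4,5,6,7,8,9}:2  {2,3,4,5,6,7,8,9}:4
  start at 0(a): 6
  start at 1(e): 6
sum over floor = 12

12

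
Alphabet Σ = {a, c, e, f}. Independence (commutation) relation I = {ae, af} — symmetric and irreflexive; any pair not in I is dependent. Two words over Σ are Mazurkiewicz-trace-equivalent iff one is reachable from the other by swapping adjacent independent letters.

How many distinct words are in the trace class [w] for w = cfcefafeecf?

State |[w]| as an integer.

drop 0:c onto floor
drop 1:f onto {0:c}
drop 2:c onto {1:f}
drop 3:e onto {2:c}
drop 4:f onto {3:e}
drop 5:a onto {2:c}
drop 6:f onto {4:f}
drop 7:e onto {6:f}
drop 8:e onto {7:e}
drop 9:c onto {5:a, 8:e}
drop 10:f onto {9:c}
ground layer = {0:c}
drop-orders for the pieces not yet dropped (sum over which currently-grounded one goes next):
  1 to go: {10} 1
  2 to go: {9,10} 1
  3 to go: {5,9,10} 1  {8,9,10} 1
  4 to go: {5,8,9,10} 2  {7,8,9,10} 1
  5 to go: {5,7,8,9,10} 3  {6,7,8,9,10} 1
  6 to go: {4,6,7,8,9,10} 1  {5,6,7,8,9,10} 4
  7 to go: {3,4,6,7,8,9,10} 1  {4,5,6,7,8,9,10} 5
  8 to go: {3,4,5,6,7,8,9,10} 6
  9 to go: {2,3,4,5,6,7,8,9,10} 6
  if 0:c drops first: 6 orders

6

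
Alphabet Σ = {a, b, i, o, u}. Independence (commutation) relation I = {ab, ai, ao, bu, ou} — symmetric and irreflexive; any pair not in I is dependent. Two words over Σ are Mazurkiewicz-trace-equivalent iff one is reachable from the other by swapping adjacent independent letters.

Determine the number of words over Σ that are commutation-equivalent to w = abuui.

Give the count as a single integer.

4

drop 0:a onto floor
drop 1:b onto floor
drop 2:u onto {0:a}
drop 3:u onto {2:u}
drop 4:i onto {1:b, 3:u}
ground layer = {0:a, 1:b}
drop-orders for the pieces not yet dropped (sum over which currently-grounded one goes next):
  1 to go: {4} 1
  2 to go: {1,4} 1  {3,4} 1
  3 to go: {1,3,4} 2  {2,3,4} 1
  if 0:a drops first: 3 orders
  if 1:b drops first: 1 orders
heap linearizations: 4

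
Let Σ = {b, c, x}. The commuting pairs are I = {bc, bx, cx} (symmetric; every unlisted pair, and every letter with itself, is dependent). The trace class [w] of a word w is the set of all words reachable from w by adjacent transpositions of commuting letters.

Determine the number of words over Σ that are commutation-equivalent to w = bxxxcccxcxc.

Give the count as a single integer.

2772

piece 0:b — minimal
piece 1:x — minimal
piece 2:x rests on {1:x}
piece 3:x rests on {2:x}
piece 4:c — minimal
piece 5:c rests on {4:c}
piece 6:c rests on {5:c}
piece 7:x rests on {3:x}
piece 8:c rests on {6:c}
piece 9:x rests on {7:x}
piece 10:c rests on {8:c}
minimal pieces: {0:b, 1:x, 4:c}
ways to finish when only these pieces remain (= sum over removing one remaining piece with nothing left below it):
  1 left: {0}→1  {9}→1  {10}→1
  2 left: {0,9}→2  {0,10}→2  {7,9}→1  {8,10}→1  {9,10}→2
  3 left: {0,7,9}→3  {0,8,10}→3  {0,9,10}→6  {3,7,9}→1  {6,8,10}→1  {7,9,10}→3  {8,9,10}→3
  4 left: {0,3,7,9}→4  {0,6,8,10}→4  {0,7,9,10}→12  {0,8,9,10}→12  {2,3,7,9}→1  {3,7,9,10}→4  {5,6,8,10}→1  {6,8,9,10}→4  {7,8,9,10}→6
  5 left: {0,2,3,7,9}→5  {0,3,7,9,10}→20  {0,5,6,8,10}→5  {0,6,8,9,10}→20  {0,7,8,9,10}→30  {1,2,3,7,9}→1  {2,3,7,9,10}→5  {3,7,8,9,10}→10  {4,5,6,8,10}→1  {5,6,8,9,10}→5  {6,7,8,9,10}→10
  6 left: {0,1,2,3,7,9}→6  {0,2,3,7,9,10}→30  {0,3,7,8,9,10}→60  {0,4,5,6,8,10}→6  {0,5,6,8,9,10}→30  {0,6,7,8,9,10}→60  {1,2,3,7,9,10}→6  {2,3,7,8,9,10}→15  {3,6,7,8,9,10}→20  {4,5,6,8,9,10}→6  {5,6,7,8,9,10}→15
  7 left: {0,1,2,3,7,9,10}→42  {0,2,3,7,8,9,10}→105  {0,3,6,7,8,9,10}→140  {0,4,5,6,8,9,10}→42  {0,5,6,7,8,9,10}→105  {1,2,3,7,8,9,10}→21  {2,3,6,7,8,9,10}→35  {3,5,6,7,8,9,10}→35  {4,5,6,7,8,9,10}→21
  8 left: {0,1,2,3,7,8,9,10}→168  {0,2,3,6,7,8,9,10}→280  {0,3,5,6,7,8,9,10}→280  {0,4,5,6,7,8,9,10}→168  {1,2,3,6,7,8,9,10}→56  {2,3,5,6,7,8,9,10}→70  {3,4,5,6,7,8,9,10}→56
  9 left: {0,1,2,3,6,7,8,9,10}→504  {0,2,3,5,6,7,8,9,10}→630  {0,3,4,5,6,7,8,9,10}→504  {1,2,3,5,6,7,8,9,10}→126  {2,3,4,5,6,7,8,9,10}→126
  placing 0:b first → 252 extensions
  placing 1:x first → 1260 extensions
  placing 4:c first → 1260 extensions
total linear extensions = 2772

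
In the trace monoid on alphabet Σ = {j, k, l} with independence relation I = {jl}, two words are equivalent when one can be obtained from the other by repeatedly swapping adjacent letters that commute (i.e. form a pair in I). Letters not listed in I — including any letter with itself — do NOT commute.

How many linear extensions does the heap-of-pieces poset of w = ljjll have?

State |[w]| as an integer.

piece 0:l — minimal
piece 1:j — minimal
piece 2:j rests on {1:j}
piece 3:l rests on {0:l}
piece 4:l rests on {3:l}
minimal pieces: {0:l, 1:j}
ways to finish when only these pieces remain (= sum over removing one remaining piece with nothing left below it):
  1 left: {2}→1  {4}→1
  2 left: {1,2}→1  {2,4}→2  {3,4}→1
  3 left: {0,3,4}→1  {1,2,4}→3  {2,3,4}→3
  placing 0:l first → 6 extensions
  placing 1:j first → 4 extensions
total linear extensions = 10

10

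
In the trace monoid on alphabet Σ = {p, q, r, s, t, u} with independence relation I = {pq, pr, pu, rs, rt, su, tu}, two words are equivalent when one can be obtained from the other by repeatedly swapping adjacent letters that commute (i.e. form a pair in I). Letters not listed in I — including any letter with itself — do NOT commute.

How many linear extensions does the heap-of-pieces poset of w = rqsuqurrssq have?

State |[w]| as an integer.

0(r) covers ∅
1(q) covers 0:r
2(s) covers 1:q
3(u) covers 1:q
4(q) covers 2:s, 3:u
5(u) covers 4:q
6(r) covers 5:u
7(r) covers 6:r
8(s) covers 4:q
9(s) covers 8:s
10(q) covers 7:r, 9:s
floor of heap: 0:r
completions by unplaced set U, small U first (add the entries for U minus each lowest piece of U):
  |U|=1: {10}:1
  |U|=2: {7,10}:1  {9,10}:1
  |U|=3: {6,7,10}:1  {7,9,10}:2  {8,9,10}:1
  |U|=4: {5,6,7,10}:1  {6,7,9,10}:3  {7,8,9,10}:3
  |U|=5: {5,6,7,9,10}:4  {6,7,8,9,10}:6
  |U|=6: {5,6,7,8,9,10}:10
  |U|=7: {4,5,6,7,8,9,10}:10
  |U|=8: {2,4,5,6,7,8,9,10}:10  {3,4,5,6,7,8,9,10}:10
  |U|=9: {2,3,4,5,6,7,8,9,10}:20
  start at 0(r): 20

20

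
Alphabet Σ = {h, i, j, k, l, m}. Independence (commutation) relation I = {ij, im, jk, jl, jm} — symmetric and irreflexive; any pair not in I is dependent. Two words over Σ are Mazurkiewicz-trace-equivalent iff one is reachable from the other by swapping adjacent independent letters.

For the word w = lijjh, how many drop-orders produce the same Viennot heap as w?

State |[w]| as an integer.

piece 0:l — minimal
piece 1:i rests on {0:l}
piece 2:j — minimal
piece 3:j rests on {2:j}
piece 4:h rests on {1:i, 3:j}
minimal pieces: {0:l, 2:j}
ways to finish when only these pieces remain (= sum over removing one remaining piece with nothing left below it):
  1 left: {4}→1
  2 left: {1,4}→1  {3,4}→1
  3 left: {0,1,4}→1  {1,3,4}→2  {2,3,4}→1
  placing 0:l first → 3 extensions
  placing 2:j first → 3 extensions
total linear extensions = 6

6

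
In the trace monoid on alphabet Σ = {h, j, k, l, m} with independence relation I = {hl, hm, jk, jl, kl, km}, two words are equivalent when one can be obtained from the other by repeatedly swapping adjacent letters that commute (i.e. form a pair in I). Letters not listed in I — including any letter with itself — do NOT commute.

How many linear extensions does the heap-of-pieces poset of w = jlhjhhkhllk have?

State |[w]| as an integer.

165

0(j) covers ∅
1(l) covers ∅
2(h) covers 0:j
3(j) covers 2:h
4(h) covers 3:j
5(h) covers 4:h
6(k) covers 5:h
7(h) covers 6:k
8(l) covers 1:l
9(l) covers 8:l
10(k) covers 7:h
floor of heap: 0:j, 1:l
completions by unplaced set U, small U first (add the entries for U minus each lowest piece of U):
  |U|=1: {9}:1  {10}:1
  |U|=2: {7,10}:1  {8,9}:1  {9,10}:2
  |U|=3: {1,8,9}:1  {6,7,10}:1  {7,9,10}:3  {8,9,10}:3
  |U|=4: {1,8,9,10}:4  {5,6,7,10}:1  {6,7,9,10}:4  {7,8,9,10}:6
  |U|=5: {1,7,8,9,10}:10  {4,5,6,7,10}:1  {5,6,7,9,10}:5  {6,7,8,9,10}:10
  |U|=6: {1,6,7,8,9,10}:20  {3,4,5,6,7,10}:1  {4,5,6,7,9,10}:6  {5,6,7,8,9,10}:15
  |U|=7: {1,5,6,7,8,9,10}:35  {2,3,4,5,6,7,10}:1  {3,4,5,6,7,9,10}:7  {4,5,6,7,8,9,10}:21
  |U|=8: {0,2,3,4,5,6,7,10}:1  {1,4,5,6,7,8,9,10}:56  {2,3,4,5,6,7,9,10}:8  {3,4,5,6,7,8,9,10}:28
  |U|=9: {0,2,3,4,5,6,7,9,10}:9  {1,3,4,5,6,7,8,9,10}:84  {2,3,4,5,6,7,8,9,10}:36
  start at 0(j): 120
  start at 1(l): 45
sum over floor = 165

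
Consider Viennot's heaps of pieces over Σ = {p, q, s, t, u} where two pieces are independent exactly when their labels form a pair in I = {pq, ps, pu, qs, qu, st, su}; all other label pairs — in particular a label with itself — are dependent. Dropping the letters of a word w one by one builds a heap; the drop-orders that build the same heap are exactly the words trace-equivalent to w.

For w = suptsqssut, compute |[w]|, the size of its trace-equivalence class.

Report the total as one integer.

840

piece 0:s — minimal
piece 1:u — minimal
piece 2:p — minimal
piece 3:t rests on {1:u, 2:p}
piece 4:s rests on {0:s}
piece 5:q rests on {3:t}
piece 6:s rests on {4:s}
piece 7:s rests on {6:s}
piece 8:u rests on {3:t}
piece 9:t rests on {5:q, 8:u}
minimal pieces: {0:s, 1:u, 2:p}
ways to finish when only these pieces remain (= sum over removing one remaining piece with nothing left below it):
  1 left: {7}→1  {9}→1
  2 left: {5,9}→1  {6,7}→1  {7,9}→2  {8,9}→1
  3 left: {4,6,7}→1  {5,7,9}→3  {5,8,9}→2  {6,7,9}→3  {7,8,9}→3
  4 left: {0,4,6,7}→1  {3,5,8,9}→2  {4,6,7,9}→4  {5,6,7,9}→6  {5,7,8,9}→8  {6,7,8,9}→6
  5 left: {0,4,6,7,9}→5  {1,3,5,8,9}→2  {2,3,5,8,9}→2  {3,5,7,8,9}→10  {4,5,6,7,9}→10  {4,6,7,8,9}→10  {5,6,7,8,9}→20
  6 left: {0,4,5,6,7,9}→15  {0,4,6,7,8,9}→15  {1,2,3,5,8,9}→4  {1,3,5,7,8,9}→12  {2,3,5,7,8,9}→12  {3,5,6,7,8,9}→30  {4,5,6,7,8,9}→40
  7 left: {0,4,5,6,7,8,9}→70  {1,2,3,5,7,8,9}→28  {1,3,5,6,7,8,9}→42  {2,3,5,6,7,8,9}→42  {3,4,5,6,7,8,9}→70
  8 left: {0,3,4,5,6,7,8,9}→140  {1,2,3,5,6,7,8,9}→112  {1,3,4,5,6,7,8,9}→112  {2,3,4,5,6,7,8,9}→112
  placing 0:s first → 336 extensions
  placing 1:u first → 252 extensions
  placing 2:p first → 252 extensions
total linear extensions = 840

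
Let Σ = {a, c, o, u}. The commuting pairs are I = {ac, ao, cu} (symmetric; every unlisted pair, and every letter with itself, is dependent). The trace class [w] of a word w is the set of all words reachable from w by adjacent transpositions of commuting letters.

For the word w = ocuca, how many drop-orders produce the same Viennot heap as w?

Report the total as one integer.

6

piece 0:o — minimal
piece 1:c rests on {0:o}
piece 2:u rests on {0:o}
piece 3:c rests on {1:c}
piece 4:a rests on {2:u}
minimal pieces: {0:o}
ways to finish when only these pieces remain (= sum over removing one remaining piece with nothing left below it):
  1 left: {3}→1  {4}→1
  2 left: {1,3}→1  {2,4}→1  {3,4}→2
  3 left: {1,3,4}→3  {2,3,4}→3
  placing 0:o first → 6 extensions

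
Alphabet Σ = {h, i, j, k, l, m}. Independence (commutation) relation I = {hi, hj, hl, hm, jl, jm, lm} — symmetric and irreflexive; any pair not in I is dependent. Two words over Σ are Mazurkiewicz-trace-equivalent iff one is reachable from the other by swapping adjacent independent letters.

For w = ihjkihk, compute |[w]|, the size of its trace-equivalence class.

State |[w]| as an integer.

6

0(i) covers ∅
1(h) covers ∅
2(j) covers 0:i
3(k) covers 1:h, 2:j
4(i) covers 3:k
5(h) covers 3:k
6(k) covers 4:i, 5:h
floor of heap: 0:i, 1:h
completions by unplaced set U, small U first (add the entries for U minus each lowest piece of U):
  |U|=1: {6}:1
  |U|=2: {4,6}:1  {5,6}:1
  |U|=3: {4,5,6}:2
  |U|=4: {3,4,5,6}:2
  |U|=5: {1,3,4,5,6}:2  {2,3,4,5,6}:2
  start at 0(i): 4
  start at 1(h): 2
sum over floor = 6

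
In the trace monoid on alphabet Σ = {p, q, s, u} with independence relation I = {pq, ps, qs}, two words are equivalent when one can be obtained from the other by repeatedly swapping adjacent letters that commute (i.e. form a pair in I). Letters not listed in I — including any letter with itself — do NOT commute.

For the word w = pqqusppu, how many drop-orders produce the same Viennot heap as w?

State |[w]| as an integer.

#0=p has no predecessor
#1=q has no predecessor
#2=q depends on [1:q]
#3=u depends on [0:p, 2:q]
#4=s depends on [3:u]
#5=p depends on [3:u]
#6=p depends on [5:p]
#7=u depends on [4:s, 6:p]
sources: [0:p, 1:q]
N(rest) = Σ N(rest − s) over sources s of rest; N(one piece) = 1:
  size 1 → [7]=1
  size 2 → [4,7]=1  [6,7]=1
  size 3 → [4,6,7]=2  [5,6,7]=1
  size 4 → [4,5,6,7]=3
  size 5 → [3,4,5,6,7]=3
  size 6 → [0,3,4,5,6,7]=3  [2,3,4,5,6,7]=3
  first=0(p) contributes 3
  first=1(q) contributes 6
|[w]| = 9

9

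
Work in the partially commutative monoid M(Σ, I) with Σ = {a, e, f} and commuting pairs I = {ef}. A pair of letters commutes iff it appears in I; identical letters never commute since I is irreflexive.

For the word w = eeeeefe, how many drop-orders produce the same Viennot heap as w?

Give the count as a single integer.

0(e) covers ∅
1(e) covers 0:e
2(e) covers 1:e
3(e) covers 2:e
4(e) covers 3:e
5(f) covers ∅
6(e) covers 4:e
floor of heap: 0:e, 5:f
completions by unplaced set U, small U first (add the entries for U minus each lowest piece of U):
  |U|=1: {5}:1  {6}:1
  |U|=2: {4,6}:1  {5,6}:2
  |U|=3: {3,4,6}:1  {4,5,6}:3
  |U|=4: {2,3,4,6}:1  {3,4,5,6}:4
  |U|=5: {1,2,3,4,6}:1  {2,3,4,5,6}:5
  start at 0(e): 6
  start at 5(f): 1
sum over floor = 7

7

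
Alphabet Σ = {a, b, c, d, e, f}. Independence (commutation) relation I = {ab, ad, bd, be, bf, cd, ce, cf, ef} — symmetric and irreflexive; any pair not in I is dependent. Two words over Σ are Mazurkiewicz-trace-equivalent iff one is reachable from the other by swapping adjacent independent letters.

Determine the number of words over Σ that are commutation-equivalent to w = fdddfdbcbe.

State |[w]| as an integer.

120

drop 0:f onto floor
drop 1:d onto {0:f}
drop 2:d onto {1:d}
drop 3:d onto {2:d}
drop 4:f onto {3:d}
drop 5:d onto {4:f}
drop 6:b onto floor
drop 7:c onto {6:b}
drop 8:b onto {7:c}
drop 9:e onto {5:d}
ground layer = {0:f, 6:b}
drop-orders for the pieces not yet dropped (sum over which currently-grounded one goes next):
  1 to go: {8} 1  {9} 1
  2 to go: {5,9} 1  {7,8} 1  {8,9} 2
  3 to go: {4,5,9} 1  {5,8,9} 3  {6,7,8} 1  {7,8,9} 3
  4 to go: {3,4,5,9} 1  {4,5,8,9} 4  {5,7,8,9} 6  {6,7,8,9} 4
  5 to go: {2,3,4,5,9} 1  {3,4,5,8,9} 5  {4,5,7,8,9} 10  {5,6,7,8,9} 10
  6 to go: {1,2,3,4,5,9} 1  {2,3,4,5,8,9} 6  {3,4,5,7,8,9} 15  {4,5,6,7,8,9} 20
  7 to go: {0,1,2,3,4,5,9} 1  {1,2,3,4,5,8,9} 7  {2,3,4,5,7,8,9} 21  {3,4,5,6,7,8,9} 35
  8 to go: {0,1,2,3,4,5,8,9} 8  {1,2,3,4,5,7,8,9} 28  {2,3,4,5,6,7,8,9} 56
  if 0:f drops first: 84 orders
  if 6:b drops first: 36 orders
heap linearizations: 120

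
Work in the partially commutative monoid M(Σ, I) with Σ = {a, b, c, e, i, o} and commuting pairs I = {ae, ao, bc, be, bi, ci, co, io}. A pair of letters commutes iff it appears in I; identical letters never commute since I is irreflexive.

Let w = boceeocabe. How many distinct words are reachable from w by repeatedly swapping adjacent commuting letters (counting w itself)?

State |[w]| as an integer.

piece 0:b — minimal
piece 1:o rests on {0:b}
piece 2:c — minimal
piece 3:e rests on {1:o, 2:c}
piece 4:e rests on {3:e}
piece 5:o rests on {4:e}
piece 6:c rests on {4:e}
piece 7:a rests on {6:c}
piece 8:b rests on {5:o, 7:a}
piece 9:e rests on {5:o, 6:c}
minimal pieces: {0:b, 2:c}
ways to finish when only these pieces remain (= sum over removing one remaining piece with nothing left below it):
  1 left: {8}→1  {9}→1
  2 left: {7,8}→1  {8,9}→2
  3 left: {5,8,9}→2  {7,8,9}→3
  4 left: {5,7,8,9}→5  {6,7,8,9}→3
  5 left: {5,6,7,8,9}→8
  6 left: {4,5,6,7,8,9}→8
  7 left: {3,4,5,6,7,8,9}→8
  8 left: {1,3,4,5,6,7,8,9}→8  {2,3,4,5,6,7,8,9}→8
  placing 0:b first → 16 extensions
  placing 2:c first → 8 extensions
total linear extensions = 24

24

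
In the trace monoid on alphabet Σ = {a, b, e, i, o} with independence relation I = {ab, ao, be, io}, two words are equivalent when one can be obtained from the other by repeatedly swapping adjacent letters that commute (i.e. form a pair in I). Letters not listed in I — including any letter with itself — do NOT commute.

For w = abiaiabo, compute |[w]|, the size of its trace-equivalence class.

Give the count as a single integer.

0(a) covers ∅
1(b) covers ∅
2(i) covers 0:a, 1:b
3(a) covers 2:i
4(i) covers 3:a
5(a) covers 4:i
6(b) covers 4:i
7(o) covers 6:b
floor of heap: 0:a, 1:b
completions by unplaced set U, small U first (add the entries for U minus each lowest piece of U):
  |U|=1: {5}:1  {7}:1
  |U|=2: {5,7}:2  {6,7}:1
  |U|=3: {5,6,7}:3
  |U|=4: {4,5,6,7}:3
  |U|=5: {3,4,5,6,7}:3
  |U|=6: {2,3,4,5,6,7}:3
  start at 0(a): 3
  start at 1(b): 3
sum over floor = 6

6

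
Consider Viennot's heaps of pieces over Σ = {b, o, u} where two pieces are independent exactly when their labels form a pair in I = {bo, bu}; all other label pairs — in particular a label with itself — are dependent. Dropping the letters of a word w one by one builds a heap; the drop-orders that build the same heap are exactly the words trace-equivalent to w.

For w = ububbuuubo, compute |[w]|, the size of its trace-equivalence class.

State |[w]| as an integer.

#0=u has no predecessor
#1=b has no predecessor
#2=u depends on [0:u]
#3=b depends on [1:b]
#4=b depends on [3:b]
#5=u depends on [2:u]
#6=u depends on [5:u]
#7=u depends on [6:u]
#8=b depends on [4:b]
#9=o depends on [7:u]
sources: [0:u, 1:b]
N(rest) = Σ N(rest − s) over sources s of rest; N(one piece) = 1:
  size 1 → [8]=1  [9]=1
  size 2 → [4,8]=1  [7,9]=1  [8,9]=2
  size 3 → [3,4,8]=1  [4,8,9]=3  [6,7,9]=1  [7,8,9]=3
  size 4 → [1,3,4,8]=1  [3,4,8,9]=4  [4,7,8,9]=6  [5,6,7,9]=1  [6,7,8,9]=4
  size 5 → [1,3,4,8,9]=5  [2,5,6,7,9]=1  [3,4,7,8,9]=10  [4,6,7,8,9]=10  [5,6,7,8,9]=5
  size 6 → [0,2,5,6,7,9]=1  [1,3,4,7,8,9]=15  [2,5,6,7,8,9]=6  [3,4,6,7,8,9]=20  [4,5,6,7,8,9]=15
  size 7 → [0,2,5,6,7,8,9]=7  [1,3,4,6,7,8,9]=35  [2,4,5,6,7,8,9]=21  [3,4,5,6,7,8,9]=35
  size 8 → [0,2,4,5,6,7,8,9]=28  [1,3,4,5,6,7,8,9]=70  [2,3,4,5,6,7,8,9]=56
  first=0(u) contributes 126
  first=1(b) contributes 84
|[w]| = 210

210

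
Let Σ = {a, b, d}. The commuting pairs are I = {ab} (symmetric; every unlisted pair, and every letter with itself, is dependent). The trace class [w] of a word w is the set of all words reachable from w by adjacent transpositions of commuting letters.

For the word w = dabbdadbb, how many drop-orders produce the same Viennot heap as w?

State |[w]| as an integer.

3

piece 0:d — minimal
piece 1:a rests on {0:d}
piece 2:b rests on {0:d}
piece 3:b rests on {2:b}
piece 4:d rests on {1:a, 3:b}
piece 5:a rests on {4:d}
piece 6:d rests on {5:a}
piece 7:b rests on {6:d}
piece 8:b rests on {7:b}
minimal pieces: {0:d}
ways to finish when only these pieces remain (= sum over removing one remaining piece with nothing left below it):
  1 left: {8}→1
  2 left: {7,8}→1
  3 left: {6,7,8}→1
  4 left: {5,6,7,8}→1
  5 left: {4,5,6,7,8}→1
  6 left: {1,4,5,6,7,8}→1  {3,4,5,6,7,8}→1
  7 left: {1,3,4,5,6,7,8}→2  {2,3,4,5,6,7,8}→1
  placing 0:d first → 3 extensions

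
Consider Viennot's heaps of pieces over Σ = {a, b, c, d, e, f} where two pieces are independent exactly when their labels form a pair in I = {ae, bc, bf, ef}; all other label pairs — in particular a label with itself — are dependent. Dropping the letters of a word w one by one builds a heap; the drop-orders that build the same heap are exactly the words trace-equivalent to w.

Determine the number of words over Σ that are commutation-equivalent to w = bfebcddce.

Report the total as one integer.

7

piece 0:b — minimal
piece 1:f — minimal
piece 2:e rests on {0:b}
piece 3:b rests on {2:e}
piece 4:c rests on {1:f, 2:e}
piece 5:d rests on {3:b, 4:c}
piece 6:d rests on {5:d}
piece 7:c rests on {6:d}
piece 8:e rests on {7:c}
minimal pieces: {0:b, 1:f}
ways to finish when only these pieces remain (= sum over removing one remaining piece with nothing left below it):
  1 left: {8}→1
  2 left: {7,8}→1
  3 left: {6,7,8}→1
  4 left: {5,6,7,8}→1
  5 left: {3,5,6,7,8}→1  {4,5,6,7,8}→1
  6 left: {1,4,5,6,7,8}→1  {3,4,5,6,7,8}→2
  7 left: {1,3,4,5,6,7,8}→3  {2,3,4,5,6,7,8}→2
  placing 0:b first → 5 extensions
  placing 1:f first → 2 extensions
total linear extensions = 7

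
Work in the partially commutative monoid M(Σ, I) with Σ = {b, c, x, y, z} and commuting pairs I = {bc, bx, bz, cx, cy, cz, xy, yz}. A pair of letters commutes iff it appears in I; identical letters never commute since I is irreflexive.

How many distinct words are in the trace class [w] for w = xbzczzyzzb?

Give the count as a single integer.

840

piece 0:x — minimal
piece 1:b — minimal
piece 2:z rests on {0:x}
piece 3:c — minimal
piece 4:z rests on {2:z}
piece 5:z rests on {4:z}
piece 6:y rests on {1:b}
piece 7:z rests on {5:z}
piece 8:z rests on {7:z}
piece 9:b rests on {6:y}
minimal pieces: {0:x, 1:b, 3:c}
ways to finish when only these pieces remain (= sum over removing one remaining piece with nothing left below it):
  1 left: {3}→1  {8}→1  {9}→1
  2 left: {3,8}→2  {3,9}→2  {6,9}→1  {7,8}→1  {8,9}→2
  3 left: {1,6,9}→1  {3,6,9}→3  {3,7,8}→3  {3,8,9}→6  {5,7,8}→1  {6,8,9}→3  {7,8,9}→3
  4 left: {1,3,6,9}→4  {1,6,8,9}→4  {3,5,7,8}→4  {3,6,8,9}→12  {3,7,8,9}→12  {4,5,7,8}→1  {5,7,8,9}→4  {6,7,8,9}→6
  5 left: {1,3,6,8,9}→20  {1,6,7,8,9}→10  {2,4,5,7,8}→1  {3,4,5,7,8}→5  {3,5,7,8,9}→20  {3,6,7,8,9}→30  {4,5,7,8,9}→5  {5,6,7,8,9}→10
  6 left: {0,2,4,5,7,8}→1  {1,3,6,7,8,9}→60  {1,5,6,7,8,9}→20  {2,3,4,5,7,8}→6  {2,4,5,7,8,9}→6  {3,4,5,7,8,9}→30  {3,5,6,7,8,9}→60  {4,5,6,7,8,9}→15
  7 left: {0,2,3,4,5,7,8}→7  {0,2,4,5,7,8,9}→7  {1,3,5,6,7,8,9}→140  {1,4,5,6,7,8,9}→35  {2,3,4,5,7,8,9}→42  {2,4,5,6,7,8,9}→21  {3,4,5,6,7,8,9}→105
  8 left: {0,2,3,4,5,7,8,9}→56  {0,2,4,5,6,7,8,9}→28  {1,2,4,5,6,7,8,9}→56  {1,3,4,5,6,7,8,9}→280  {2,3,4,5,6,7,8,9}→168
  placing 0:x first → 504 extensions
  placing 1:b first → 252 extensions
  placing 3:c first → 84 extensions
total linear extensions = 840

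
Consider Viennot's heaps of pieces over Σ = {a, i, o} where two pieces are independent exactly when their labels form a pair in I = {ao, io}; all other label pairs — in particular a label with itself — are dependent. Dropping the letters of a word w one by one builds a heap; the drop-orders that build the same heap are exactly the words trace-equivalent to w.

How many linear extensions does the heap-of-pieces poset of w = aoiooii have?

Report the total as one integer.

0(a) covers ∅
1(o) covers ∅
2(i) covers 0:a
3(o) covers 1:o
4(o) covers 3:o
5(i) covers 2:i
6(i) covers 5:i
floor of heap: 0:a, 1:o
completions by unplaced set U, small U first (add the entries for U minus each lowest piece of U):
  |U|=1: {4}:1  {6}:1
  |U|=2: {3,4}:1  {4,6}:2  {5,6}:1
  |U|=3: {1,3,4}:1  {2,5,6}:1  {3,4,6}:3  {4,5,6}:3
  |U|=4: {0,2,5,6}:1  {1,3,4,6}:4  {2,4,5,6}:4  {3,4,5,6}:6
  |U|=5: {0,2,4,5,6}:5  {1,3,4,5,6}:10  {2,3,4,5,6}:10
  start at 0(a): 20
  start at 1(o): 15
sum over floor = 35

35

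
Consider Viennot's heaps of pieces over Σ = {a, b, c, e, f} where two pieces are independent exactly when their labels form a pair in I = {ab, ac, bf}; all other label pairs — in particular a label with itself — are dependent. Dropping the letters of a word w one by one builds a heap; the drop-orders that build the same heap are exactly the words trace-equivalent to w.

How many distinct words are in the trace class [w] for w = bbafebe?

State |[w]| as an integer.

6

0(b) covers ∅
1(b) covers 0:b
2(a) covers ∅
3(f) covers 2:a
4(e) covers 1:b, 3:f
5(b) covers 4:e
6(e) covers 5:b
floor of heap: 0:b, 2:a
completions by unplaced set U, small U first (add the entries for U minus each lowest piece of U):
  |U|=1: {6}:1
  |U|=2: {5,6}:1
  |U|=3: {4,5,6}:1
  |U|=4: {1,4,5,6}:1  {3,4,5,6}:1
  |U|=5: {0,1,4,5,6}:1  {1,3,4,5,6}:2  {2,3,4,5,6}:1
  start at 0(b): 3
  start at 2(a): 3
sum over floor = 6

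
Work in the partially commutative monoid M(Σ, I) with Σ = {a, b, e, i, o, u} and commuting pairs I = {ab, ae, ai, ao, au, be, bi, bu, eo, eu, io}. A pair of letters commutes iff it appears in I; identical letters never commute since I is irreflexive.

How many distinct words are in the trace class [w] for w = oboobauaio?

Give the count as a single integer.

225

drop 0:o onto floor
drop 1:b onto {0:o}
drop 2:o onto {1:b}
drop 3:o onto {2:o}
drop 4:b onto {3:o}
drop 5:a onto floor
drop 6:u onto {3:o}
drop 7:a onto {5:a}
drop 8:i onto {6:u}
drop 9:o onto {4:b, 6:u}
ground layer = {0:o, 5:a}
drop-orders for the pieces not yet dropped (sum over which currently-grounded one goes next):
  1 to go: {7} 1  {8} 1  {9} 1
  2 to go: {4,9} 1  {5,7} 1  {7,8} 2  {7,9} 2  {8,9} 2
  3 to go: {4,7,9} 3  {4,8,9} 3  {5,7,8} 3  {5,7,9} 3  {6,8,9} 2  {7,8,9} 6
  4 to go: {4,5,7,9} 6  {4,6,8,9} 5  {4,7,8,9} 12  {5,7,8,9} 12  {6,7,8,9} 8
  5 to go: {3,4,6,8,9} 5  {4,5,7,8,9} 30  {4,6,7,8,9} 25  {5,6,7,8,9} 20
  6 to go: {2,3,4,6,8,9} 5  {3,4,6,7,8,9} 30  {4,5,6,7,8,9} 75
  7 to go: {1,2,3,4,6,8,9} 5  {2,3,4,6,7,8,9} 35  {3,4,5,6,7,8,9} 105
  8 to go: {0,1,2,3,4,6,8,9} 5  {1,2,3,4,6,7,8,9} 40  {2,3,4,5,6,7,8,9} 140
  if 0:o drops first: 180 orders
  if 5:a drops first: 45 orders
heap linearizations: 225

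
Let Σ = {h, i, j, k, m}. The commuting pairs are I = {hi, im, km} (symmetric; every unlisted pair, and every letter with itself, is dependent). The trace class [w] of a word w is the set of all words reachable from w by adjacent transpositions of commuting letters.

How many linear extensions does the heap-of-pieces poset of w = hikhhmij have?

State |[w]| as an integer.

8

piece 0:h — minimal
piece 1:i — minimal
piece 2:k rests on {0:h, 1:i}
piece 3:h rests on {2:k}
piece 4:h rests on {3:h}
piece 5:m rests on {4:h}
piece 6:i rests on {2:k}
piece 7:j rests on {5:m, 6:i}
minimal pieces: {0:h, 1:i}
ways to finish when only these pieces remain (= sum over removing one remaining piece with nothing left below it):
  1 left: {7}→1
  2 left: {5,7}→1  {6,7}→1
  3 left: {4,5,7}→1  {5,6,7}→2
  4 left: {3,4,5,7}→1  {4,5,6,7}→3
  5 left: {3,4,5,6,7}→4
  6 left: {2,3,4,5,6,7}→4
  placing 0:h first → 4 extensions
  placing 1:i first → 4 extensions
total linear extensions = 8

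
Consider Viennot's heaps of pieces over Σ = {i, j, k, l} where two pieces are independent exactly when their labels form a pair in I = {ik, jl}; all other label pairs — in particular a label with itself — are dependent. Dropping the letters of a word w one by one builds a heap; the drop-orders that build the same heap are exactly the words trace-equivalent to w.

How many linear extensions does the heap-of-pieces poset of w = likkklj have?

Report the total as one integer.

#0=l has no predecessor
#1=i depends on [0:l]
#2=k depends on [0:l]
#3=k depends on [2:k]
#4=k depends on [3:k]
#5=l depends on [1:i, 4:k]
#6=j depends on [1:i, 4:k]
sources: [0:l]
N(rest) = Σ N(rest − s) over sources s of rest; N(one piece) = 1:
  size 1 → [5]=1  [6]=1
  size 2 → [5,6]=2
  size 3 → [1,5,6]=2  [4,5,6]=2
  size 4 → [1,4,5,6]=4  [3,4,5,6]=2
  size 5 → [1,3,4,5,6]=6  [2,3,4,5,6]=2
  first=0(l) contributes 8

8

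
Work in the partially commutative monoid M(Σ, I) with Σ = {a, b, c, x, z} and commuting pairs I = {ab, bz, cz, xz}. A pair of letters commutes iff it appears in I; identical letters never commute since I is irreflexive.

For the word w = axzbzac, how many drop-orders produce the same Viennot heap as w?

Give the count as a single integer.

piece 0:a — minimal
piece 1:x rests on {0:a}
piece 2:z rests on {0:a}
piece 3:b rests on {1:x}
piece 4:z rests on {2:z}
piece 5:a rests on {1:x, 4:z}
piece 6:c rests on {3:b, 5:a}
minimal pieces: {0:a}
ways to finish when only these pieces remain (= sum over removing one remaining piece with nothing left below it):
  1 left: {6}→1
  2 left: {3,6}→1  {5,6}→1
  3 left: {3,5,6}→2  {4,5,6}→1
  4 left: {1,3,5,6}→2  {2,4,5,6}→1  {3,4,5,6}→3
  5 left: {1,3,4,5,6}→5  {2,3,4,5,6}→4
  placing 0:a first → 9 extensions

9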